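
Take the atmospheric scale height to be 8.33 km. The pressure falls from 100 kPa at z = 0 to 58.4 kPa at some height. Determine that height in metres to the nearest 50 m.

z ≈ 4500 m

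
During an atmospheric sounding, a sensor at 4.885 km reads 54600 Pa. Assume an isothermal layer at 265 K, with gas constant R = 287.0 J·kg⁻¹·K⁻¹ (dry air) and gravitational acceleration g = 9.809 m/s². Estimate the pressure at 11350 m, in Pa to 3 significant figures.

Scale height: H = RT/g = 287.0 × 265 / 9.809 = 7753.6 m.
Between two levels, P₂ = P₁ exp(−Δz/H) with Δz = z₂ − z₁.
Δz = 11350 − 4885.0 = 6465.0 m; Δz/H = 6465.0/7753.6 = 0.83381.
P₂ = 54600 × exp(−0.83381) = 54600 × 0.43439 = 23718 Pa.

P ≈ 23700 Pa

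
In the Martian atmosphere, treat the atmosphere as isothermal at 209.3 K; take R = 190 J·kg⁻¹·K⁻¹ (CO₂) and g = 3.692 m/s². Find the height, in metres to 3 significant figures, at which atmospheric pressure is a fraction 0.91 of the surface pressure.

Scale height: H = RT/g = 190 × 209.3 / 3.692 = 10771 m.
Set P/P₀ = exp(−z/H) = 0.91, so z = −H ln(0.91).
−ln(0.91) = 0.094311; z = 10771 × 0.094311 = 1015.8 m.

z ≈ 1020 m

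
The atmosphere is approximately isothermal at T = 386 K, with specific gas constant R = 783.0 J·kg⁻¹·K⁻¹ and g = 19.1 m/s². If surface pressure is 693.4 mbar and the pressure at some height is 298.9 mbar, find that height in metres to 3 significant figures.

Scale height: H = RT/g = 783.0 × 386 / 19.1 = 15824 m.
Invert the barometric formula: z = H ln(P₀/P).
P₀/P = 693.4/298.9 = 2.3198; ln(2.3198) = 0.84148.
z = 15824 × 0.84148 = 13316 m.

z ≈ 13300 m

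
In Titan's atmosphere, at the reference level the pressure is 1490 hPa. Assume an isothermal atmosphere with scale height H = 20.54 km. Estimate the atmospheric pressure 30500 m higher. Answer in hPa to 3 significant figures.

P ≈ 338 hPa

Barometric formula: P = P₀ exp(−z/H).
z/H = 30500/20540 = 1.4849; exp(−1.4849) = 0.22652.
P = 1490 × 0.22652 = 337.51 hPa.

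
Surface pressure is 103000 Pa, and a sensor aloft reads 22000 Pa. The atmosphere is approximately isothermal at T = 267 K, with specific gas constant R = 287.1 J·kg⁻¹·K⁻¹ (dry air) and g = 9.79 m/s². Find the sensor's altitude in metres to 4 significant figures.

Scale height: H = RT/g = 287.1 × 267 / 9.79 = 7830.0 m.
Invert the barometric formula: z = H ln(P₀/P).
P₀/P = 103000/22000 = 4.6818; ln(4.6818) = 1.5437.
z = 7830.0 × 1.5437 = 12087 m.

z ≈ 12090 m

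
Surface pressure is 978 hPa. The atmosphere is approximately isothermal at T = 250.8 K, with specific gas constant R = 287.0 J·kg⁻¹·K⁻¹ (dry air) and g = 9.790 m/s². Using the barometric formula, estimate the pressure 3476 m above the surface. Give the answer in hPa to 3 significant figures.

P ≈ 610 hPa

Scale height: H = RT/g = 287.0 × 250.8 / 9.790 = 7352.4 m.
Barometric formula: P = P₀ exp(−z/H).
z/H = 3476.0/7352.4 = 0.47277; exp(−0.47277) = 0.62327.
P = 978 × 0.62327 = 609.56 hPa.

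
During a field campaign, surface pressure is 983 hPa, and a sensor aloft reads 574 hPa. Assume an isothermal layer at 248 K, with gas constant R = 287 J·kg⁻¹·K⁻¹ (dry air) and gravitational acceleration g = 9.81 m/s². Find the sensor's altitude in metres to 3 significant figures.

z ≈ 3900 m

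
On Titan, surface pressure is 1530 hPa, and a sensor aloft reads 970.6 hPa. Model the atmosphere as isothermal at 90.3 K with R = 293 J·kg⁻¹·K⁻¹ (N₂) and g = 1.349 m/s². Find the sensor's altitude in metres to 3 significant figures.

Scale height: H = RT/g = 293 × 90.3 / 1.349 = 19613 m.
Invert the barometric formula: z = H ln(P₀/P).
P₀/P = 1530/970.6 = 1.5763; ln(1.5763) = 0.45508.
z = 19613 × 0.45508 = 8925.5 m.

z ≈ 8930 m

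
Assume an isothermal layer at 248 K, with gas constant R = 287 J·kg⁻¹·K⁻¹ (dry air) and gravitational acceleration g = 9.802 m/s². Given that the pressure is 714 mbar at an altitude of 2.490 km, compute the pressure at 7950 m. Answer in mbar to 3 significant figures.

Scale height: H = RT/g = 287 × 248 / 9.802 = 7261.4 m.
Between two levels, P₂ = P₁ exp(−Δz/H) with Δz = z₂ − z₁.
Δz = 7950.0 − 2490.0 = 5460.0 m; Δz/H = 5460.0/7261.4 = 0.75192.
P₂ = 714 × exp(−0.75192) = 714 × 0.47146 = 336.62 mbar.

P ≈ 337 mbar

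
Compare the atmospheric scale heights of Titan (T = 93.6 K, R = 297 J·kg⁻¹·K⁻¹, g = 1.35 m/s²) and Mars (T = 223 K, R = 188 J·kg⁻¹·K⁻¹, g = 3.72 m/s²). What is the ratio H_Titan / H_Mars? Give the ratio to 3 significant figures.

H = RT/g for each body.
H_Titan = 297 × 93.6 / 1.35 = 20592 m.
H_Mars = 188 × 223 / 3.72 = 11270 m.
H_Titan/H_Mars = 20592/11270 = 1.8272.

H_Titan/H_Mars ≈ 1.83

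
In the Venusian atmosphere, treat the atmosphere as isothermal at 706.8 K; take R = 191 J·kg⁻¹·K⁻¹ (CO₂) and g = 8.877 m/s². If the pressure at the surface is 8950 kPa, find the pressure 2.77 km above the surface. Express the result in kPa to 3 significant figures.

P ≈ 7460 kPa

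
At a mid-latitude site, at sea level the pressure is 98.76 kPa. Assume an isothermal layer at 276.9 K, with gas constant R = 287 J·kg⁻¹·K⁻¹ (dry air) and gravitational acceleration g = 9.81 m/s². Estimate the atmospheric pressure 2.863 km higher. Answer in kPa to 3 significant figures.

P ≈ 69.4 kPa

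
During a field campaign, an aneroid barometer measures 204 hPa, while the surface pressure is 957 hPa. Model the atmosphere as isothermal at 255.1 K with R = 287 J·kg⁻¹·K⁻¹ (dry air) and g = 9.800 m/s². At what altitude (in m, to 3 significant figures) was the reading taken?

z ≈ 11500 m

Scale height: H = RT/g = 287 × 255.1 / 9.800 = 7470.8 m.
Invert the barometric formula: z = H ln(P₀/P).
P₀/P = 957/204 = 4.6912; ln(4.6912) = 1.5457.
z = 7470.8 × 1.5457 = 11548 m.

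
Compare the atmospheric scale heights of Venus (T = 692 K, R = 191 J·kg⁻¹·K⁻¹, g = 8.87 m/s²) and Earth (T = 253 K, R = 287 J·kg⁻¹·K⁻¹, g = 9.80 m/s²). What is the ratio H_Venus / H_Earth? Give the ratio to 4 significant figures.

H = RT/g for each body.
H_Venus = 191 × 692 / 8.87 = 14901 m.
H_Earth = 287 × 253 / 9.80 = 7409.3 m.
H_Venus/H_Earth = 14901/7409.3 = 2.0111.

H_Venus/H_Earth ≈ 2.011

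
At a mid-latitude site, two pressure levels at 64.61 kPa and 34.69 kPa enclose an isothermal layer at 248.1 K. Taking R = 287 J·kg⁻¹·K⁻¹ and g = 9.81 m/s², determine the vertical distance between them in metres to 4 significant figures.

Hypsometric equation: Δz = (R T̄/g) ln(P₁/P₂).
R T̄/g = 287 × 248.1 / 9.81 = 7258.4 m.
ln(64.61/34.69) = ln(1.8625) = 0.62192.
Δz = 7258.4 × 0.62192 = 4514.1 m.

Δz ≈ 4514 m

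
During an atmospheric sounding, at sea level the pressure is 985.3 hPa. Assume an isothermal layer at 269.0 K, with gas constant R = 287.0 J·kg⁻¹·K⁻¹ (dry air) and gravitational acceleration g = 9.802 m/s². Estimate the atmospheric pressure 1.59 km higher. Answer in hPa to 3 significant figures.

P ≈ 805 hPa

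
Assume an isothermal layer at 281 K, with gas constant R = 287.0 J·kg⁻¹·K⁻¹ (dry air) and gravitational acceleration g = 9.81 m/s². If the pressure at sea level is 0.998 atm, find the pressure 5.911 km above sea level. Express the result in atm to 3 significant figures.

P ≈ 0.486 atm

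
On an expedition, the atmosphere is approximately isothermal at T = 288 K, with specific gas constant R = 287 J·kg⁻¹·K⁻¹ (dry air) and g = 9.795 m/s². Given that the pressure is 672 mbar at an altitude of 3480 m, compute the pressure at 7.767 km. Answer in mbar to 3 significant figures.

P ≈ 404 mbar

Scale height: H = RT/g = 287 × 288 / 9.795 = 8438.6 m.
Between two levels, P₂ = P₁ exp(−Δz/H) with Δz = z₂ − z₁.
Δz = 7767.0 − 3480.0 = 4287.0 m; Δz/H = 4287.0/8438.6 = 0.50802.
P₂ = 672 × exp(−0.50802) = 672 × 0.60169 = 404.34 mbar.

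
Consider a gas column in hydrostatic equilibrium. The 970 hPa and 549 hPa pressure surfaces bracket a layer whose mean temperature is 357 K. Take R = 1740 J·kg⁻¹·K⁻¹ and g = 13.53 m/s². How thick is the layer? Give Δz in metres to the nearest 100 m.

Hypsometric equation: Δz = (R T̄/g) ln(P₁/P₂).
R T̄/g = 1740 × 357 / 13.53 = 45911 m.
ln(970/549) = ln(1.7668) = 0.56917.
Δz = 45911 × 0.56917 = 26131 m.

Δz ≈ 26100 m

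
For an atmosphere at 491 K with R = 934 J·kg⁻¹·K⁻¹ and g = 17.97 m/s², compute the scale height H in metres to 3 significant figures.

The scale height of an isothermal atmosphere is H = RT/g.
H = 934 × 491 / 17.97 = 458590/17.97 = 25520 m.

H ≈ 25500 m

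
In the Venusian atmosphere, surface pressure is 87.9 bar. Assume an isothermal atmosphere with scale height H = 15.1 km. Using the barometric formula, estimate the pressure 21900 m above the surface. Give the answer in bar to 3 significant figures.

P ≈ 20.6 bar

Barometric formula: P = P₀ exp(−z/H).
z/H = 21900/15100 = 1.4503; exp(−1.4503) = 0.23450.
P = 87.9 × 0.23450 = 20.613 bar.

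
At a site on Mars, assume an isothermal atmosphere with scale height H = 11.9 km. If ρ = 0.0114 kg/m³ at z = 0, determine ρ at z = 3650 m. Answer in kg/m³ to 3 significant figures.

ρ ≈ 0.00839 kg/m³

In an isothermal atmosphere, density decays like pressure: ρ = ρ₀ exp(−z/H).
z/H = 3650.0/11900 = 0.30672; exp(−0.30672) = 0.73586.
ρ = 0.0114 × 0.73586 = 0.0083888 kg/m³.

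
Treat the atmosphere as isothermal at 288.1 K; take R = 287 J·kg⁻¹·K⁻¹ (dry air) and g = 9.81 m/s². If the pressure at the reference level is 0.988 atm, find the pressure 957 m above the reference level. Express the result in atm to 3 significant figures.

Scale height: H = RT/g = 287 × 288.1 / 9.81 = 8428.6 m.
Barometric formula: P = P₀ exp(−z/H).
z/H = 957.00/8428.6 = 0.11354; exp(−0.11354) = 0.89267.
P = 0.988 × 0.89267 = 0.88196 atm.

P ≈ 0.882 atm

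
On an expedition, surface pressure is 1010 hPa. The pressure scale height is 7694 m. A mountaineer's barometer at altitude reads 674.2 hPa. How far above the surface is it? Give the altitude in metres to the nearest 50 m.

z ≈ 3100 m

Invert the barometric formula: z = H ln(P₀/P).
P₀/P = 1010/674.2 = 1.4981; ln(1.4981) = 0.40420.
z = 7694.0 × 0.40420 = 3109.9 m.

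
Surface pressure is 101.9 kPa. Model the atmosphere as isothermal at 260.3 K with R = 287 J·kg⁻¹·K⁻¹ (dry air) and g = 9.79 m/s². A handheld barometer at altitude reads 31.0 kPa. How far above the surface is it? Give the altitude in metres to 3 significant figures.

z ≈ 9080 m

Scale height: H = RT/g = 287 × 260.3 / 9.79 = 7630.9 m.
Invert the barometric formula: z = H ln(P₀/P).
P₀/P = 101.9/31.0 = 3.2871; ln(3.2871) = 1.1900.
z = 7630.9 × 1.1900 = 9080.8 m.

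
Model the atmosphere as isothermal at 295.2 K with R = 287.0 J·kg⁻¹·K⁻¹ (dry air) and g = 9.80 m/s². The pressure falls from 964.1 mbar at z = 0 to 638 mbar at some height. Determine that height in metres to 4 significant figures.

z ≈ 3569 m

Scale height: H = RT/g = 287.0 × 295.2 / 9.80 = 8645.1 m.
Invert the barometric formula: z = H ln(P₀/P).
P₀/P = 964.1/638 = 1.5111; ln(1.5111) = 0.41284.
z = 8645.1 × 0.41284 = 3569.0 m.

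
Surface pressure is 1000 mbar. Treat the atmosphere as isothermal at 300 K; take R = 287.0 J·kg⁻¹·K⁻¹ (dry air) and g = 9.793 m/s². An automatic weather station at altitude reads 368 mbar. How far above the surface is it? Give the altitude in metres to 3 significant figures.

Scale height: H = RT/g = 287.0 × 300 / 9.793 = 8792.0 m.
Invert the barometric formula: z = H ln(P₀/P).
P₀/P = 1000/368 = 2.7174; ln(2.7174) = 0.99968.
z = 8792.0 × 0.99968 = 8789.2 m.

z ≈ 8790 m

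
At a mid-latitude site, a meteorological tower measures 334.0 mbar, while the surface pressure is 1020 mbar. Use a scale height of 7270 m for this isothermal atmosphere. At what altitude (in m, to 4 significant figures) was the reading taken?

z ≈ 8116 m

Invert the barometric formula: z = H ln(P₀/P).
P₀/P = 1020/334.0 = 3.0539; ln(3.0539) = 1.1164.
z = 7270.0 × 1.1164 = 8116.2 m.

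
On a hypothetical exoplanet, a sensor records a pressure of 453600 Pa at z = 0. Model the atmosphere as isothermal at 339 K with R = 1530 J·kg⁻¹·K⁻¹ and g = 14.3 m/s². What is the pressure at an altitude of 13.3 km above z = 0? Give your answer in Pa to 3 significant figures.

P ≈ 314000 Pa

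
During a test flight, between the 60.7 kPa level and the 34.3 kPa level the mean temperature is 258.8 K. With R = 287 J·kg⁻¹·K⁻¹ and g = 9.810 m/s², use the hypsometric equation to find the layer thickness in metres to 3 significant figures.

Δz ≈ 4320 m

Hypsometric equation: Δz = (R T̄/g) ln(P₁/P₂).
R T̄/g = 287 × 258.8 / 9.810 = 7571.4 m.
ln(60.7/34.3) = ln(1.7697) = 0.57081.
Δz = 7571.4 × 0.57081 = 4321.8 m.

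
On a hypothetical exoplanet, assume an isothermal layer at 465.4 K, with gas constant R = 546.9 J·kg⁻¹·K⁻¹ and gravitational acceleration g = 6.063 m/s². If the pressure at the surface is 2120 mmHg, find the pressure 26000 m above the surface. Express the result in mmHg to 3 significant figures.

Scale height: H = RT/g = 546.9 × 465.4 / 6.063 = 41980 m.
Barometric formula: P = P₀ exp(−z/H).
z/H = 26000/41980 = 0.61934; exp(−0.61934) = 0.53830.
P = 2120 × 0.53830 = 1141.2 mmHg.

P ≈ 1140 mmHg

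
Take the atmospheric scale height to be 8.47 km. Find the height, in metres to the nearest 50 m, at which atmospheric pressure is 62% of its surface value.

z ≈ 4050 m

Set P/P₀ = exp(−z/H) = 0.62, so z = −H ln(0.62).
−ln(0.62) = 0.47804; z = 8470.0 × 0.47804 = 4049.0 m.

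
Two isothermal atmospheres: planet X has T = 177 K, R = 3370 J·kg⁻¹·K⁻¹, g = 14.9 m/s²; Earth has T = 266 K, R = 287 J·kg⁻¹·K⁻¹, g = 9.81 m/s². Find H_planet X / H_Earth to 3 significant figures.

H_planet X/H_Earth ≈ 5.14

H = RT/g for each body.
H_planet X = 3370 × 177 / 14.9 = 40033 m.
H_Earth = 287 × 266 / 9.81 = 7782.1 m.
H_planet X/H_Earth = 40033/7782.1 = 5.1442.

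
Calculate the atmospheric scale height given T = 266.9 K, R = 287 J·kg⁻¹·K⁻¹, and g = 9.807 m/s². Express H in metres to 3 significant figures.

H ≈ 7810 m

The scale height of an isothermal atmosphere is H = RT/g.
H = 287 × 266.9 / 9.807 = 76600/9.807 = 7810.7 m.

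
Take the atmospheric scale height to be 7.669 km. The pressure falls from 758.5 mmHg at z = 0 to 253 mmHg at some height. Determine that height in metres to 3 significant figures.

z ≈ 8420 m

Invert the barometric formula: z = H ln(P₀/P).
P₀/P = 758.5/253 = 2.9980; ln(2.9980) = 1.0979.
z = 7669.0 × 1.0979 = 8419.8 m.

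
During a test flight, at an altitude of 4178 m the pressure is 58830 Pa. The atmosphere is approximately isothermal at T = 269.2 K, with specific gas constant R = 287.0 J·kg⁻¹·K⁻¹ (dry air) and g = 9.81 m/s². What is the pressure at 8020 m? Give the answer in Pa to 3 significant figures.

P ≈ 36100 Pa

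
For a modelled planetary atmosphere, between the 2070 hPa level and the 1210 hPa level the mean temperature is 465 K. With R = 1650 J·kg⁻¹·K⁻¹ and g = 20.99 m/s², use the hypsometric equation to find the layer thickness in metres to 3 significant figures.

Δz ≈ 19600 m

Hypsometric equation: Δz = (R T̄/g) ln(P₁/P₂).
R T̄/g = 1650 × 465 / 20.99 = 36553 m.
ln(2070/1210) = ln(1.7107) = 0.53690.
Δz = 36553 × 0.53690 = 19625 m.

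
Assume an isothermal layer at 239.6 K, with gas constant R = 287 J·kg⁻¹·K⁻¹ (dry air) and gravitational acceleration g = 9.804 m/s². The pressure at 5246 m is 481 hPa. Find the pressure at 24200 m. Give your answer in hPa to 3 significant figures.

Scale height: H = RT/g = 287 × 239.6 / 9.804 = 7014.0 m.
Between two levels, P₂ = P₁ exp(−Δz/H) with Δz = z₂ − z₁.
Δz = 24200 − 5246.0 = 18954 m; Δz/H = 18954/7014.0 = 2.7023.
P₂ = 481 × exp(−2.7023) = 481 × 0.067051 = 32.252 hPa.

P ≈ 32.3 hPa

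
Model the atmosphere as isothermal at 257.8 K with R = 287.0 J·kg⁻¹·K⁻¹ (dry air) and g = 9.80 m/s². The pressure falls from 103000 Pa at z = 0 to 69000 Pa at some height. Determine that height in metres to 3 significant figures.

Scale height: H = RT/g = 287.0 × 257.8 / 9.80 = 7549.9 m.
Invert the barometric formula: z = H ln(P₀/P).
P₀/P = 103000/69000 = 1.4928; ln(1.4928) = 0.40065.
z = 7549.9 × 0.40065 = 3024.9 m.

z ≈ 3020 m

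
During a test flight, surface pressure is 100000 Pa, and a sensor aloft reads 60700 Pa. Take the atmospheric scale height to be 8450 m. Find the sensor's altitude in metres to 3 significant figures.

z ≈ 4220 m

Invert the barometric formula: z = H ln(P₀/P).
P₀/P = 100000/60700 = 1.6474; ln(1.6474) = 0.49920.
z = 8450.0 × 0.49920 = 4218.2 m.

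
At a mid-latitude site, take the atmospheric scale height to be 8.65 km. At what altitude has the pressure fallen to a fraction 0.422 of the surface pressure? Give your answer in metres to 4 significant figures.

Set P/P₀ = exp(−z/H) = 0.422, so z = −H ln(0.422).
−ln(0.422) = 0.86275; z = 8650.0 × 0.86275 = 7462.8 m.

z ≈ 7463 m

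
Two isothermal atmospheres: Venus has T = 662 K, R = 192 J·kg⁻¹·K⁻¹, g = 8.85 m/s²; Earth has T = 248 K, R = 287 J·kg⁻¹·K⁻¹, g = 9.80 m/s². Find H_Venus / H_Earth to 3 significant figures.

H = RT/g for each body.
H_Venus = 192 × 662 / 8.85 = 14362 m.
H_Earth = 287 × 248 / 9.80 = 7262.9 m.
H_Venus/H_Earth = 14362/7262.9 = 1.9774.

H_Venus/H_Earth ≈ 1.98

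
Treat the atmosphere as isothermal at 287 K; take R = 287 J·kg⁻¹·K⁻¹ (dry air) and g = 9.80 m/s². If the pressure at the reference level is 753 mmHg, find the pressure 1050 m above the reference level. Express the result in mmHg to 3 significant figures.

P ≈ 665 mmHg

Scale height: H = RT/g = 287 × 287 / 9.80 = 8405.0 m.
Barometric formula: P = P₀ exp(−z/H).
z/H = 1050.0/8405.0 = 0.12493; exp(−0.12493) = 0.88256.
P = 753 × 0.88256 = 664.57 mmHg.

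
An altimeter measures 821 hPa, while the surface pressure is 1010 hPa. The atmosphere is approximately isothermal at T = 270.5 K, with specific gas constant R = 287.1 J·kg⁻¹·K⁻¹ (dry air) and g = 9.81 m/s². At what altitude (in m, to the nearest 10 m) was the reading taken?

z ≈ 1640 m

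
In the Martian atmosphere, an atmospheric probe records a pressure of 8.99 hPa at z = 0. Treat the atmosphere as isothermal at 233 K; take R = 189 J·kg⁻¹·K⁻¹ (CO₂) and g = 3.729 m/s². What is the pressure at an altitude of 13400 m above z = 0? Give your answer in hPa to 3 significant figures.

Scale height: H = RT/g = 189 × 233 / 3.729 = 11809 m.
Barometric formula: P = P₀ exp(−z/H).
z/H = 13400/11809 = 1.1347; exp(−1.1347) = 0.32152.
P = 8.99 × 0.32152 = 2.8905 hPa.

P ≈ 2.89 hPa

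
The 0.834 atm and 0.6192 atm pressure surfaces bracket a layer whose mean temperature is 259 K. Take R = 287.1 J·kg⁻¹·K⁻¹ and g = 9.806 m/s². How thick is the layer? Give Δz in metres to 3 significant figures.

Δz ≈ 2260 m

Hypsometric equation: Δz = (R T̄/g) ln(P₁/P₂).
R T̄/g = 287.1 × 259 / 9.806 = 7583.0 m.
ln(0.834/0.6192) = ln(1.3469) = 0.29781.
Δz = 7583.0 × 0.29781 = 2258.3 m.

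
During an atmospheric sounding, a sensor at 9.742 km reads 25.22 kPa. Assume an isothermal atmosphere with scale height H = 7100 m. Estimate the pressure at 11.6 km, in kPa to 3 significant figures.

P ≈ 19.4 kPa

Between two levels, P₂ = P₁ exp(−Δz/H) with Δz = z₂ − z₁.
Δz = 11600 − 9742.0 = 1858.0 m; Δz/H = 1858.0/7100.0 = 0.26169.
P₂ = 25.22 × exp(−0.26169) = 25.22 × 0.76975 = 19.413 kPa.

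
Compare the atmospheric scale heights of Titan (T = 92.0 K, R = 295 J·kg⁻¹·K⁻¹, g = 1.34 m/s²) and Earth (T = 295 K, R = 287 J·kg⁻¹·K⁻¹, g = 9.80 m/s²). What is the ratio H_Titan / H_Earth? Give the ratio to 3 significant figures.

H = RT/g for each body.
H_Titan = 295 × 92.0 / 1.34 = 20254 m.
H_Earth = 287 × 295 / 9.80 = 8639.3 m.
H_Titan/H_Earth = 20254/8639.3 = 2.3444.

H_Titan/H_Earth ≈ 2.34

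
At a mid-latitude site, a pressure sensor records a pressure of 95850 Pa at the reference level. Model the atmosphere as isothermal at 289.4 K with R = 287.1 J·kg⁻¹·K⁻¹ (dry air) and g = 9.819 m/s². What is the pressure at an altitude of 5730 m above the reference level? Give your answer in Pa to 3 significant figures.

Scale height: H = RT/g = 287.1 × 289.4 / 9.819 = 8461.8 m.
Barometric formula: P = P₀ exp(−z/H).
z/H = 5730.0/8461.8 = 0.67716; exp(−0.67716) = 0.50806.
P = 95850 × 0.50806 = 48698 Pa.

P ≈ 48700 Pa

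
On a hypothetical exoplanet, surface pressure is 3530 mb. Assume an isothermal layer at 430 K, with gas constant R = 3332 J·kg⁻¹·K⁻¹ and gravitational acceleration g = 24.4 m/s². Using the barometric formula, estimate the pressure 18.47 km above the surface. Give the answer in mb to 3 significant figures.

P ≈ 2580 mb

Scale height: H = RT/g = 3332 × 430 / 24.4 = 58720 m.
Barometric formula: P = P₀ exp(−z/H).
z/H = 18470/58720 = 0.31454; exp(−0.31454) = 0.73012.
P = 3530 × 0.73012 = 2577.3 mb.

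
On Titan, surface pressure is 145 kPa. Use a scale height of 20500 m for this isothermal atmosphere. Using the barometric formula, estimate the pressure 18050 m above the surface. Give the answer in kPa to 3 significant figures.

P ≈ 60.1 kPa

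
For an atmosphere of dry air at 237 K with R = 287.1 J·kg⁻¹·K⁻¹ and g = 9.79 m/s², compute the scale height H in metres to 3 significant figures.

The scale height of an isothermal atmosphere is H = RT/g.
H = 287.1 × 237 / 9.79 = 68043/9.79 = 6950.3 m.

H ≈ 6950 m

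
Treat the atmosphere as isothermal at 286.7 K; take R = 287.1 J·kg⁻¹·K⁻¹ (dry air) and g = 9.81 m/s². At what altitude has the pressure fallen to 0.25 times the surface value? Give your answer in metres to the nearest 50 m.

z ≈ 11650 m

Scale height: H = RT/g = 287.1 × 286.7 / 9.81 = 8390.6 m.
Set P/P₀ = exp(−z/H) = 0.25, so z = −H ln(0.25).
−ln(0.25) = 1.3863; z = 8390.6 × 1.3863 = 11632 m.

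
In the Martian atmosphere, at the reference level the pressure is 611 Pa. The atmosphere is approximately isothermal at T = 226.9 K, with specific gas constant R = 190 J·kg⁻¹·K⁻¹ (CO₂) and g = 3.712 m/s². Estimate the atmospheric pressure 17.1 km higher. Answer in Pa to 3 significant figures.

Scale height: H = RT/g = 190 × 226.9 / 3.712 = 11614 m.
Barometric formula: P = P₀ exp(−z/H).
z/H = 17100/11614 = 1.4724; exp(−1.4724) = 0.22937.
P = 611 × 0.22937 = 140.15 Pa.

P ≈ 140 Pa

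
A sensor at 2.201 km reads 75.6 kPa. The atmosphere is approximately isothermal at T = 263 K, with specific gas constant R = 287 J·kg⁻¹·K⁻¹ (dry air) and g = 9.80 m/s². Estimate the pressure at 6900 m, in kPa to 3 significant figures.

Scale height: H = RT/g = 287 × 263 / 9.80 = 7702.1 m.
Between two levels, P₂ = P₁ exp(−Δz/H) with Δz = z₂ − z₁.
Δz = 6900.0 − 2201.0 = 4699.0 m; Δz/H = 4699.0/7702.1 = 0.61009.
P₂ = 75.6 × exp(−0.61009) = 75.6 × 0.54330 = 41.073 kPa.

P ≈ 41.1 kPa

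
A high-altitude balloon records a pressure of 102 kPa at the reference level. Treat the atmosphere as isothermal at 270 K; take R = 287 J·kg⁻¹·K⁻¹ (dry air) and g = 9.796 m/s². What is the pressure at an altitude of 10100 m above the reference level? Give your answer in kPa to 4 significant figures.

Scale height: H = RT/g = 287 × 270 / 9.796 = 7910.4 m.
Barometric formula: P = P₀ exp(−z/H).
z/H = 10100/7910.4 = 1.2768; exp(−1.2768) = 0.27893.
P = 102 × 0.27893 = 28.451 kPa.

P ≈ 28.45 kPa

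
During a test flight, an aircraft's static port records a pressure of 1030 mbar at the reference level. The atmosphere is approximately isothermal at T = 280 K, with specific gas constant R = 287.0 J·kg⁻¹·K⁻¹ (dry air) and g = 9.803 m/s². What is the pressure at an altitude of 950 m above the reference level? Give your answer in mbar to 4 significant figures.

Scale height: H = RT/g = 287.0 × 280 / 9.803 = 8197.5 m.
Barometric formula: P = P₀ exp(−z/H).
z/H = 950.00/8197.5 = 0.11589; exp(−0.11589) = 0.89057.
P = 1030 × 0.89057 = 917.29 mbar.

P ≈ 917.3 mbar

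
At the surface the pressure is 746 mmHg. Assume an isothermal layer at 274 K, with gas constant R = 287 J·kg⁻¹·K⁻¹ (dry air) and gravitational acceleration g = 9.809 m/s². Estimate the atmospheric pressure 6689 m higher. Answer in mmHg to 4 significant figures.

Scale height: H = RT/g = 287 × 274 / 9.809 = 8016.9 m.
Barometric formula: P = P₀ exp(−z/H).
z/H = 6689.0/8016.9 = 0.83436; exp(−0.83436) = 0.43415.
P = 746 × 0.43415 = 323.88 mmHg.

P ≈ 323.9 mmHg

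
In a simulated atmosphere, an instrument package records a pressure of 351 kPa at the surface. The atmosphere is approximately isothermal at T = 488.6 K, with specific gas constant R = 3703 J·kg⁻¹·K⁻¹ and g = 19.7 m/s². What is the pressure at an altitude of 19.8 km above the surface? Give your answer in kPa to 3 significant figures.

Scale height: H = RT/g = 3703 × 488.6 / 19.7 = 91842 m.
Barometric formula: P = P₀ exp(−z/H).
z/H = 19800/91842 = 0.21559; exp(−0.21559) = 0.80607.
P = 351 × 0.80607 = 282.93 kPa.

P ≈ 283 kPa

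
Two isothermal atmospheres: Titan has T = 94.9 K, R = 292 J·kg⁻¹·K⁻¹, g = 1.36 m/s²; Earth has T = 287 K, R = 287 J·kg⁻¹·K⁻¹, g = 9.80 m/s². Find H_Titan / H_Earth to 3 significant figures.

H = RT/g for each body.
H_Titan = 292 × 94.9 / 1.36 = 20376 m.
H_Earth = 287 × 287 / 9.80 = 8405.0 m.
H_Titan/H_Earth = 20376/8405.0 = 2.4243.

H_Titan/H_Earth ≈ 2.42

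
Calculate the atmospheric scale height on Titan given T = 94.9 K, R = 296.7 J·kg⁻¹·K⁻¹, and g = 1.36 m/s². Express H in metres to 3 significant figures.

The scale height of an isothermal atmosphere is H = RT/g.
H = 296.7 × 94.9 / 1.36 = 28157/1.36 = 20704 m.

H ≈ 20700 m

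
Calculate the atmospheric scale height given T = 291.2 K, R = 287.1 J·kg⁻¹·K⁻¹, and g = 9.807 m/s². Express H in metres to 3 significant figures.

The scale height of an isothermal atmosphere is H = RT/g.
H = 287.1 × 291.2 / 9.807 = 83604/9.807 = 8524.9 m.

H ≈ 8520 m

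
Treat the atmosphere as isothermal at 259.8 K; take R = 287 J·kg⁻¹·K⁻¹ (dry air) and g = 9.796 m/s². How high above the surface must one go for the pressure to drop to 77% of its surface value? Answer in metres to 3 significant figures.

Scale height: H = RT/g = 287 × 259.8 / 9.796 = 7611.5 m.
Set P/P₀ = exp(−z/H) = 0.77, so z = −H ln(0.77).
−ln(0.77) = 0.26136; z = 7611.5 × 0.26136 = 1989.3 m.

z ≈ 1990 m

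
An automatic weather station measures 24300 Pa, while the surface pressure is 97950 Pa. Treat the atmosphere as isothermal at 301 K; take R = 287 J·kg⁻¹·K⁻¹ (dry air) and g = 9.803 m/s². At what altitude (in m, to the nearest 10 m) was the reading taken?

z ≈ 12280 m

Scale height: H = RT/g = 287 × 301 / 9.803 = 8812.3 m.
Invert the barometric formula: z = H ln(P₀/P).
P₀/P = 97950/24300 = 4.0309; ln(4.0309) = 1.3940.
z = 8812.3 × 1.3940 = 12284 m.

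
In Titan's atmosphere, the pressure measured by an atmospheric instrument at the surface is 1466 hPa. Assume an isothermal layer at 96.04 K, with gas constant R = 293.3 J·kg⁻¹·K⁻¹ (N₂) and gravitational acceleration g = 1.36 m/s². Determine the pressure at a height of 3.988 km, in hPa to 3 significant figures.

P ≈ 1210 hPa

Scale height: H = RT/g = 293.3 × 96.04 / 1.36 = 20712 m.
Barometric formula: P = P₀ exp(−z/H).
z/H = 3988.0/20712 = 0.19255; exp(−0.19255) = 0.82485.
P = 1466 × 0.82485 = 1209.2 hPa.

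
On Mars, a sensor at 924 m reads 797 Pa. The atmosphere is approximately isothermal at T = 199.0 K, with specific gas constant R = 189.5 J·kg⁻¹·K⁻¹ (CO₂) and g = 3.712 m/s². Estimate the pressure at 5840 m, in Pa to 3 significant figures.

P ≈ 491 Pa

Scale height: H = RT/g = 189.5 × 199.0 / 3.712 = 10159 m.
Between two levels, P₂ = P₁ exp(−Δz/H) with Δz = z₂ − z₁.
Δz = 5840.0 − 924.00 = 4916.0 m; Δz/H = 4916.0/10159 = 0.48391.
P₂ = 797 × exp(−0.48391) = 797 × 0.61637 = 491.25 Pa.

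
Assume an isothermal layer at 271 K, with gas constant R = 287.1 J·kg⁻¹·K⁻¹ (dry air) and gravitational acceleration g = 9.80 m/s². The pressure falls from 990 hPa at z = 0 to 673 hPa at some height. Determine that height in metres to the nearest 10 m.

z ≈ 3060 m

Scale height: H = RT/g = 287.1 × 271 / 9.80 = 7939.2 m.
Invert the barometric formula: z = H ln(P₀/P).
P₀/P = 990/673 = 1.4710; ln(1.4710) = 0.38594.
z = 7939.2 × 0.38594 = 3064.1 m.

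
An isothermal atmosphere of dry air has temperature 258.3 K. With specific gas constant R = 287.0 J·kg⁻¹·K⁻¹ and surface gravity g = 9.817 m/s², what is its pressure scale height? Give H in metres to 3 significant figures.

H ≈ 7550 m

The scale height of an isothermal atmosphere is H = RT/g.
H = 287.0 × 258.3 / 9.817 = 74132/9.817 = 7551.4 m.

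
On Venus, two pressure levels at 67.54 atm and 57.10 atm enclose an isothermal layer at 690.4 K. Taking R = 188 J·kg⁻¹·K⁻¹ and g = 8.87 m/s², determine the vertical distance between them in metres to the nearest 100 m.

Δz ≈ 2500 m

Hypsometric equation: Δz = (R T̄/g) ln(P₁/P₂).
R T̄/g = 188 × 690.4 / 8.87 = 14633 m.
ln(67.54/57.10) = ln(1.1828) = 0.16788.
Δz = 14633 × 0.16788 = 2456.6 m.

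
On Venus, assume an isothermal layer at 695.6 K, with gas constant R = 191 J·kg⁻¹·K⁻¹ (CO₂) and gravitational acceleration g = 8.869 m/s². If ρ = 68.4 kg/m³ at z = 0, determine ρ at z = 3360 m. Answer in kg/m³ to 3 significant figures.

Scale height: H = RT/g = 191 × 695.6 / 8.869 = 14980 m.
In an isothermal atmosphere, density decays like pressure: ρ = ρ₀ exp(−z/H).
z/H = 3360.0/14980 = 0.22430; exp(−0.22430) = 0.79908.
ρ = 68.4 × 0.79908 = 54.657 kg/m³.

ρ ≈ 54.7 kg/m³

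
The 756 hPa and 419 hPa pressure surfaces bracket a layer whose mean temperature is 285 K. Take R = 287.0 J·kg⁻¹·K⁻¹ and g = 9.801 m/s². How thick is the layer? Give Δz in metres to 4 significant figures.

Δz ≈ 4925 m

Hypsometric equation: Δz = (R T̄/g) ln(P₁/P₂).
R T̄/g = 287.0 × 285 / 9.801 = 8345.6 m.
ln(756/419) = ln(1.8043) = 0.59017.
Δz = 8345.6 × 0.59017 = 4925.3 m.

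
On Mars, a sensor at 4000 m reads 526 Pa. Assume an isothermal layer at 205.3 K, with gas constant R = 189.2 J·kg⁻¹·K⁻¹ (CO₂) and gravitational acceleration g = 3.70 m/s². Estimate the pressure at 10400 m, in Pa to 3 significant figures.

P ≈ 286 Pa

Scale height: H = RT/g = 189.2 × 205.3 / 3.70 = 10498 m.
Between two levels, P₂ = P₁ exp(−Δz/H) with Δz = z₂ − z₁.
Δz = 10400 − 4000.0 = 6400.0 m; Δz/H = 6400.0/10498 = 0.60964.
P₂ = 526 × exp(−0.60964) = 526 × 0.54355 = 285.91 Pa.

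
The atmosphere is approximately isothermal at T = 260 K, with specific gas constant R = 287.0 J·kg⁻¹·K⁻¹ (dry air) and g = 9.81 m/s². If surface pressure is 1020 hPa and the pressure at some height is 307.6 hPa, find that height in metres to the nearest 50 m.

z ≈ 9100 m

Scale height: H = RT/g = 287.0 × 260 / 9.81 = 7606.5 m.
Invert the barometric formula: z = H ln(P₀/P).
P₀/P = 1020/307.6 = 3.3160; ln(3.3160) = 1.1988.
z = 7606.5 × 1.1988 = 9118.7 m.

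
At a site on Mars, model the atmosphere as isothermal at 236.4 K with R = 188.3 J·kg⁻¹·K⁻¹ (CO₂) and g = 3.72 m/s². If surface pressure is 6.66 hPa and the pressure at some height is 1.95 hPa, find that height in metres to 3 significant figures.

Scale height: H = RT/g = 188.3 × 236.4 / 3.72 = 11966 m.
Invert the barometric formula: z = H ln(P₀/P).
P₀/P = 6.66/1.95 = 3.4154; ln(3.4154) = 1.2283.
z = 11966 × 1.2283 = 14698 m.

z ≈ 14700 m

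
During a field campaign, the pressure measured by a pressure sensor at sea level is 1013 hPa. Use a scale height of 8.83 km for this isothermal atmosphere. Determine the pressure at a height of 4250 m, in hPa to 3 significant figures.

P ≈ 626 hPa

Barometric formula: P = P₀ exp(−z/H).
z/H = 4250.0/8830.0 = 0.48131; exp(−0.48131) = 0.61797.
P = 1013 × 0.61797 = 626.00 hPa.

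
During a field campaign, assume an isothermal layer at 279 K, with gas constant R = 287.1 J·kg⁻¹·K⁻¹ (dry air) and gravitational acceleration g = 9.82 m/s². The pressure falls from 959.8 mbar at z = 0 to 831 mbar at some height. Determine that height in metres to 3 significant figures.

z ≈ 1180 m

Scale height: H = RT/g = 287.1 × 279 / 9.82 = 8156.9 m.
Invert the barometric formula: z = H ln(P₀/P).
P₀/P = 959.8/831 = 1.1550; ln(1.1550) = 0.14410.
z = 8156.9 × 0.14410 = 1175.4 m.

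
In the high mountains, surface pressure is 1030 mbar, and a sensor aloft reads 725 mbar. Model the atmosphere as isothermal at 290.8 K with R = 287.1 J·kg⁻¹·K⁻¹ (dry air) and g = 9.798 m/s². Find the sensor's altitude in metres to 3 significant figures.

Scale height: H = RT/g = 287.1 × 290.8 / 9.798 = 8521.0 m.
Invert the barometric formula: z = H ln(P₀/P).
P₀/P = 1030/725 = 1.4207; ln(1.4207) = 0.35115.
z = 8521.0 × 0.35115 = 2992.1 m.

z ≈ 2990 m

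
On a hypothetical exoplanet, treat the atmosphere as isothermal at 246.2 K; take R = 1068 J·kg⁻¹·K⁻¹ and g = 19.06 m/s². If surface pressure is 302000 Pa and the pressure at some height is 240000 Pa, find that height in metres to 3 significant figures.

z ≈ 3170 m

Scale height: H = RT/g = 1068 × 246.2 / 19.06 = 13795 m.
Invert the barometric formula: z = H ln(P₀/P).
P₀/P = 302000/240000 = 1.2583; ln(1.2583) = 0.22976.
z = 13795 × 0.22976 = 3169.5 m.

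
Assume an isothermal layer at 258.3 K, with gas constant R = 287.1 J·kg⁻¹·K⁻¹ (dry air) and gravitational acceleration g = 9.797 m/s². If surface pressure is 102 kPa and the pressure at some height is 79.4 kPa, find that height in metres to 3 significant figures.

Scale height: H = RT/g = 287.1 × 258.3 / 9.797 = 7569.5 m.
Invert the barometric formula: z = H ln(P₀/P).
P₀/P = 102/79.4 = 1.2846; ln(1.2846) = 0.25045.
z = 7569.5 × 0.25045 = 1895.8 m.

z ≈ 1900 m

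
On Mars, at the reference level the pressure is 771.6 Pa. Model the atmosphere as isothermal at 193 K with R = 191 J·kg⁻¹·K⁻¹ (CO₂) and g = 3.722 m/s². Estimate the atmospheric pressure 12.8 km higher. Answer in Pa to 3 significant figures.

Scale height: H = RT/g = 191 × 193 / 3.722 = 9904.1 m.
Barometric formula: P = P₀ exp(−z/H).
z/H = 12800/9904.1 = 1.2924; exp(−1.2924) = 0.27461.
P = 771.6 × 0.27461 = 211.89 Pa.

P ≈ 212 Pa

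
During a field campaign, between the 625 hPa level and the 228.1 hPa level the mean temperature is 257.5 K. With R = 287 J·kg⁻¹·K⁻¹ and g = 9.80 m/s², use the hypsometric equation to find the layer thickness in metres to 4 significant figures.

Hypsometric equation: Δz = (R T̄/g) ln(P₁/P₂).
R T̄/g = 287 × 257.5 / 9.80 = 7541.1 m.
ln(625/228.1) = ln(2.7400) = 1.0080.
Δz = 7541.1 × 1.0080 = 7601.4 m.

Δz ≈ 7601 m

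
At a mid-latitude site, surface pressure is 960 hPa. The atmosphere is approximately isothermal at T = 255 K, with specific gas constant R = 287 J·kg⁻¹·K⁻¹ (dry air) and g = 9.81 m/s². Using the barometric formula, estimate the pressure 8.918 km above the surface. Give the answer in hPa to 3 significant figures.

P ≈ 290 hPa

Scale height: H = RT/g = 287 × 255 / 9.81 = 7460.2 m.
Barometric formula: P = P₀ exp(−z/H).
z/H = 8918.0/7460.2 = 1.1954; exp(−1.1954) = 0.30258.
P = 960 × 0.30258 = 290.48 hPa.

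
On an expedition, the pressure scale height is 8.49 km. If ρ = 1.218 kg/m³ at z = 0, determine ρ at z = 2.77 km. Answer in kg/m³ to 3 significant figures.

ρ ≈ 0.879 kg/m³

In an isothermal atmosphere, density decays like pressure: ρ = ρ₀ exp(−z/H).
z/H = 2770.0/8490.0 = 0.32627; exp(−0.32627) = 0.72161.
ρ = 1.218 × 0.72161 = 0.87892 kg/m³.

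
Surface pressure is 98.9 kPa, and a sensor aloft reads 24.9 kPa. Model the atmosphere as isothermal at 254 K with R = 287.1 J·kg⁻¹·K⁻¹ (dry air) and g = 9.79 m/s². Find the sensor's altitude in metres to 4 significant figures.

z ≈ 10270 m

Scale height: H = RT/g = 287.1 × 254 / 9.79 = 7448.8 m.
Invert the barometric formula: z = H ln(P₀/P).
P₀/P = 98.9/24.9 = 3.9719; ln(3.9719) = 1.3792.
z = 7448.8 × 1.3792 = 10273 m.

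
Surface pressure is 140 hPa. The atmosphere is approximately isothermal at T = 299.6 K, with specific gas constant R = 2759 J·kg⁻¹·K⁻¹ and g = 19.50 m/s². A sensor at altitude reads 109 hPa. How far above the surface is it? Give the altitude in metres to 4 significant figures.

Scale height: H = RT/g = 2759 × 299.6 / 19.50 = 42390 m.
Invert the barometric formula: z = H ln(P₀/P).
P₀/P = 140/109 = 1.2844; ln(1.2844) = 0.25029.
z = 42390 × 0.25029 = 10610 m.

z ≈ 10610 m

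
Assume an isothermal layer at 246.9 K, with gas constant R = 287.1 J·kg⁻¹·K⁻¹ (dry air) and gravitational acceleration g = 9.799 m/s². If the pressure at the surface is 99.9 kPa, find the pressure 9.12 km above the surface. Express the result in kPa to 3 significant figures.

P ≈ 28.3 kPa

Scale height: H = RT/g = 287.1 × 246.9 / 9.799 = 7233.9 m.
Barometric formula: P = P₀ exp(−z/H).
z/H = 9120.0/7233.9 = 1.2607; exp(−1.2607) = 0.28346.
P = 99.9 × 0.28346 = 28.318 kPa.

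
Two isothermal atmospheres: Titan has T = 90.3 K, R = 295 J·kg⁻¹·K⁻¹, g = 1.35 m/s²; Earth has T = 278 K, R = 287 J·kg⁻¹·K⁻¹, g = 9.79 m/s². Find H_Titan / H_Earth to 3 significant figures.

H_Titan/H_Earth ≈ 2.42

H = RT/g for each body.
H_Titan = 295 × 90.3 / 1.35 = 19732 m.
H_Earth = 287 × 278 / 9.79 = 8149.7 m.
H_Titan/H_Earth = 19732/8149.7 = 2.4212.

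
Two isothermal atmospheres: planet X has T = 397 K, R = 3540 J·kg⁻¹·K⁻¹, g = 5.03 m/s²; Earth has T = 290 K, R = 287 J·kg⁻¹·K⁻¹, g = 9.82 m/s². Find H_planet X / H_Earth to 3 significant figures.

H_planet X/H_Earth ≈ 33.0

H = RT/g for each body.
H_planet X = 3540 × 397 / 5.03 = 279400 m.
H_Earth = 287 × 290 / 9.82 = 8475.6 m.
H_planet X/H_Earth = 279400/8475.6 = 32.965.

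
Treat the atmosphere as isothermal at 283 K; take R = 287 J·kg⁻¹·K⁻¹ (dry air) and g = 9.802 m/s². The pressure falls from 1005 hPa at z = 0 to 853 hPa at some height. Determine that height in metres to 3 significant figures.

z ≈ 1360 m

Scale height: H = RT/g = 287 × 283 / 9.802 = 8286.2 m.
Invert the barometric formula: z = H ln(P₀/P).
P₀/P = 1005/853 = 1.1782; ln(1.1782) = 0.16399.
z = 8286.2 × 0.16399 = 1358.9 m.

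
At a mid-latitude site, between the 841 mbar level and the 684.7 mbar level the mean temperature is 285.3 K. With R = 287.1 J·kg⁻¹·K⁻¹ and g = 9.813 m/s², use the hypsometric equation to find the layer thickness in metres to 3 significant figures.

Δz ≈ 1720 m

Hypsometric equation: Δz = (R T̄/g) ln(P₁/P₂).
R T̄/g = 287.1 × 285.3 / 9.813 = 8347.1 m.
ln(841/684.7) = ln(1.2283) = 0.20563.
Δz = 8347.1 × 0.20563 = 1716.4 m.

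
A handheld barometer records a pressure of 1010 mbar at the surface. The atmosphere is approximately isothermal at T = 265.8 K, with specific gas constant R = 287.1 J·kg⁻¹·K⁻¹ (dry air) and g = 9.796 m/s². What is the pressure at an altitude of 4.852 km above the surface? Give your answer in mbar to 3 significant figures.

P ≈ 542 mbar

Scale height: H = RT/g = 287.1 × 265.8 / 9.796 = 7790.0 m.
Barometric formula: P = P₀ exp(−z/H).
z/H = 4852.0/7790.0 = 0.62285; exp(−0.62285) = 0.53641.
P = 1010 × 0.53641 = 541.77 mbar.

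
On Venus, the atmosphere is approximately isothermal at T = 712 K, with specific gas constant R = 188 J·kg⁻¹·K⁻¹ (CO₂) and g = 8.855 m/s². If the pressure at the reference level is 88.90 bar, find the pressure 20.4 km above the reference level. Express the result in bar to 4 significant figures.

Scale height: H = RT/g = 188 × 712 / 8.855 = 15116 m.
Barometric formula: P = P₀ exp(−z/H).
z/H = 20400/15116 = 1.3496; exp(−1.3496) = 0.25934.
P = 88.90 × 0.25934 = 23.055 bar.

P ≈ 23.06 bar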